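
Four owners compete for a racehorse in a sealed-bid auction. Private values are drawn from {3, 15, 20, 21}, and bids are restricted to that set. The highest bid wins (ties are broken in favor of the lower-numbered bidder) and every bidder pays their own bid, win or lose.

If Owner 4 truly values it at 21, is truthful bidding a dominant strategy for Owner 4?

No

Consider the case where Owner 1 bids 3, Owner 2 bids 3 and Owner 3 bids 3.
Truthful bid 21: wins, pays 21, utility 21 - 21 = 0.
Bid 15 instead: wins, pays 15, utility 21 - 15 = 6.
Since 6 > 0, bidding 15 is strictly better here, so truthful bidding is not dominant.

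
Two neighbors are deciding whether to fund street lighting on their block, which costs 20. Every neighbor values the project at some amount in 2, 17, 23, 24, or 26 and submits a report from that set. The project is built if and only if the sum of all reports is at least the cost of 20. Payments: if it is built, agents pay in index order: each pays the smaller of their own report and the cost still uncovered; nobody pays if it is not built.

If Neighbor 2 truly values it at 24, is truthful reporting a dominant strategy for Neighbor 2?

Yes

Check each profile of the others' reports and compare truth against every alternative report.
Others report (23): truth gives 24, best alternative gives 24.
Others report (24): truth gives 24, best alternative gives 24.
Others report (26): truth gives 24, best alternative gives 24.
Others report (17): truth gives 21, best alternative gives 21.
Others report (2): truth gives 6, best alternative gives 6.
In every case the truthful report is at least as good as any alternative, so it is a dominant strategy.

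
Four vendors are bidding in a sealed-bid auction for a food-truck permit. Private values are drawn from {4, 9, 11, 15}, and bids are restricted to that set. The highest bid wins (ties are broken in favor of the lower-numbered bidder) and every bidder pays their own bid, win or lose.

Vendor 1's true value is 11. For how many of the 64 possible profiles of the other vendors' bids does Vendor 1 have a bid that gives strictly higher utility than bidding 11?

Others bid (4, 4, 4): truth gives 0; bid 4 gives 7 > 0. Violating.
Others bid (4, 4, 9): truth gives 0; bid 9 gives 2 > 0. Violating.
Others bid (4, 4, 15): truth gives -11; bid 4 gives -4 > -11. Violating.
Others bid (4, 9, 4): truth gives 0; bid 9 gives 2 > 0. Violating.
Others bid (4, 4, 11): truth gives 0; no alternative beats it.
Others bid (4, 9, 11): truth gives 0; no alternative beats it.
(Checking all 64 profiles: 45 have a profitable deviation, 19 do not.)

45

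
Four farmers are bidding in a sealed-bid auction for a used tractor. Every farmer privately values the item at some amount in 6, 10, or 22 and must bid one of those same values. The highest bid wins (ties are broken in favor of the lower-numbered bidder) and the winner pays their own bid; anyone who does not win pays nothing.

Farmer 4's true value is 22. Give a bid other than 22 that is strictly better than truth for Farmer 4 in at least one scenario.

Suppose Farmer 1 bids 6, Farmer 2 bids 6 and Farmer 3 bids 6.
Bid 22: wins, pays 22, utility 22 - 22 = 0.
Bid 10: wins, pays 10, utility 22 - 10 = 12.
So bidding 10 beats truth here (12 > 0).

10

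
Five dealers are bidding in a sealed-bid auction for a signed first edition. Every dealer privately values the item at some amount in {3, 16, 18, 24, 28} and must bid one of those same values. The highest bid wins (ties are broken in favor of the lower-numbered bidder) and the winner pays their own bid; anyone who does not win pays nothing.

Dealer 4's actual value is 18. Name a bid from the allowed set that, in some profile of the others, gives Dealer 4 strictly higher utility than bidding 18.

16

Suppose Dealer 1 bids 3, Dealer 2 bids 3, Dealer 3 bids 3 and Dealer 5 bids 3.
Bid 18: wins, pays 18, utility 18 - 18 = 0.
Bid 16: wins, pays 16, utility 18 - 16 = 2.
So bidding 16 beats truth here (2 > 0).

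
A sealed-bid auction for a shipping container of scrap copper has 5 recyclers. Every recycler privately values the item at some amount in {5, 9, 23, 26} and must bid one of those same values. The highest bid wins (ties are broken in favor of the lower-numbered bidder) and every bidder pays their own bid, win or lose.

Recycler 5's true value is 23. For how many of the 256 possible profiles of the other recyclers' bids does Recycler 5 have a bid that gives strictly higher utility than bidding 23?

241

Others bid (5, 5, 5, 5): truth gives 0; bid 9 gives 14 > 0. Violating.
Others bid (5, 5, 5, 23): truth gives -23; bid 26 gives -3 > -23. Violating.
Others bid (5, 5, 5, 26): truth gives -23; bid 5 gives -5 > -23. Violating.
Others bid (5, 5, 9, 23): truth gives -23; bid 26 gives -3 > -23. Violating.
Others bid (5, 5, 5, 9): truth gives 0; no alternative beats it.
Others bid (5, 5, 9, 5): truth gives 0; no alternative beats it.
(Checking all 256 profiles: 241 have a profitable deviation, 15 do not.)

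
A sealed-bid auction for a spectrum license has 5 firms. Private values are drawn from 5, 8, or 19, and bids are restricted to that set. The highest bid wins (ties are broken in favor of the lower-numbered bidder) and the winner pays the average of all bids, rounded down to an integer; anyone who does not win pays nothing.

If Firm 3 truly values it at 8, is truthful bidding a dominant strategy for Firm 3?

Yes

Check each profile of the others' bids and compare truth against every alternative bid.
Others bid (5, 5, 5, 5): truth gives 3, best alternative gives 1.
Others bid (5, 5, 5, 8): truth gives 2, best alternative gives 0.
Others bid (5, 5, 8, 5): truth gives 2, best alternative gives 0.
Others bid (5, 5, 8, 8): truth gives 2, best alternative gives 0.
Others bid (5, 5, 5, 19): truth gives 0, best alternative gives 0.
Others bid (5, 5, 8, 19): truth gives 0, best alternative gives 0.
(Remaining 75 profiles checked similarly; truth is weakly best in each.)
In every case the truthful bid is at least as good as any alternative, so it is a dominant strategy.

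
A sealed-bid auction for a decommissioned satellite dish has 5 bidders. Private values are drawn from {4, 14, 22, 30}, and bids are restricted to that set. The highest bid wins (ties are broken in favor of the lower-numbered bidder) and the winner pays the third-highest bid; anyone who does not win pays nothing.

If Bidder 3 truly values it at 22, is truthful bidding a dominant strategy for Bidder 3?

No

Consider the case where Bidder 1 bids 4, Bidder 2 bids 4, Bidder 4 bids 4 and Bidder 5 bids 30.
Truthful bid 22: loses, pays 0, utility 0.
Bid 30 instead: wins, pays 4, utility 22 - 4 = 18.
Since 18 > 0, bidding 30 is strictly better here, so truthful bidding is not dominant.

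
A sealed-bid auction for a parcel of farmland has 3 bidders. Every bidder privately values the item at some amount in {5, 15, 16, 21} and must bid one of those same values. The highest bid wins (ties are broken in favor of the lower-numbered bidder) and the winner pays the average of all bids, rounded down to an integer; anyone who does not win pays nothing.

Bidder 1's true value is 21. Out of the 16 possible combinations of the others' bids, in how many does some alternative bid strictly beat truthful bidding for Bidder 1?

Others bid (5, 5): truth gives 11; bid 5 gives 16 > 11. Violating.
Others bid (5, 15): truth gives 8; bid 15 gives 10 > 8. Violating.
Others bid (5, 16): truth gives 7; bid 16 gives 9 > 7. Violating.
Others bid (15, 5): truth gives 8; bid 15 gives 10 > 8. Violating.
Others bid (5, 21): truth gives 6; no alternative beats it.
Others bid (15, 21): truth gives 2; no alternative beats it.
(Checking all 16 profiles: 9 have a profitable deviation, 7 do not.)

9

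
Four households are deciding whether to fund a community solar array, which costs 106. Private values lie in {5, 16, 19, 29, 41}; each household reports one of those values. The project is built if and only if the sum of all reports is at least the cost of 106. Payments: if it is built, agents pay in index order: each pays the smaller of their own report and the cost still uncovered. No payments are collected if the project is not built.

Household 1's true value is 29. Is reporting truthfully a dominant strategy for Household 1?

No

Consider the case where Household 2 reports 5, Household 3 reports 41 and Household 4 reports 41.
Truthful report 29: project built, pays 29, utility 29 - 29 = 0.
Report 19 instead: project built, pays 19, utility 29 - 19 = 10.
Since 10 > 0, reporting 19 is strictly better here, so truthful reporting is not dominant.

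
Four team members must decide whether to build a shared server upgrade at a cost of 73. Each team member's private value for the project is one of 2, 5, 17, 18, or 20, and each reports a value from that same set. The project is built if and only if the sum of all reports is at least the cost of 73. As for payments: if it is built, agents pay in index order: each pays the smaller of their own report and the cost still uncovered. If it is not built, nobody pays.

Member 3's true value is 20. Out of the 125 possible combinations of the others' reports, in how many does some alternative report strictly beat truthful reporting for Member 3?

16

Others report (17, 18, 20): truth gives 0; report 18 gives 2 > 0. Violating.
Others report (17, 20, 18): truth gives 0; report 18 gives 2 > 0. Violating.
Others report (17, 20, 20): truth gives 0; report 17 gives 3 > 0. Violating.
Others report (18, 17, 20): truth gives 0; report 18 gives 2 > 0. Violating.
Others report (2, 2, 2): truth gives 0; no alternative beats it.
Others report (2, 2, 5): truth gives 0; no alternative beats it.
(Checking all 125 profiles: 16 have a profitable deviation, 109 do not.)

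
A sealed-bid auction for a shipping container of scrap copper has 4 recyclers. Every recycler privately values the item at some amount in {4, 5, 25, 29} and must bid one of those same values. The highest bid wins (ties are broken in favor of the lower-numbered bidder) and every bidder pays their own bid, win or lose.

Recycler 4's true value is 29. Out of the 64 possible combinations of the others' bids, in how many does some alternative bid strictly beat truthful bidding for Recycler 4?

45

Others bid (4, 4, 4): truth gives 0; bid 5 gives 24 > 0. Violating.
Others bid (4, 4, 5): truth gives 0; bid 25 gives 4 > 0. Violating.
Others bid (4, 4, 29): truth gives -29; bid 4 gives -4 > -29. Violating.
Others bid (4, 5, 4): truth gives 0; bid 25 gives 4 > 0. Violating.
Others bid (4, 4, 25): truth gives 0; no alternative beats it.
Others bid (4, 5, 25): truth gives 0; no alternative beats it.
(Checking all 64 profiles: 45 have a profitable deviation, 19 do not.)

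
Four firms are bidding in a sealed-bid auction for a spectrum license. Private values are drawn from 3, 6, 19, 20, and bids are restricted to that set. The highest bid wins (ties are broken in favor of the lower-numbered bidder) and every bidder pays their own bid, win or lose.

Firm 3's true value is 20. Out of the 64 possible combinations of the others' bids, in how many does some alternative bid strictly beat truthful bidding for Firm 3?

Others bid (3, 3, 3): truth gives 0; bid 6 gives 14 > 0. Violating.
Others bid (3, 3, 6): truth gives 0; bid 6 gives 14 > 0. Violating.
Others bid (3, 3, 19): truth gives 0; bid 19 gives 1 > 0. Violating.
Others bid (3, 6, 3): truth gives 0; bid 19 gives 1 > 0. Violating.
Others bid (3, 3, 20): truth gives 0; no alternative beats it.
Others bid (3, 6, 20): truth gives 0; no alternative beats it.
(Checking all 64 profiles: 40 have a profitable deviation, 24 do not.)

40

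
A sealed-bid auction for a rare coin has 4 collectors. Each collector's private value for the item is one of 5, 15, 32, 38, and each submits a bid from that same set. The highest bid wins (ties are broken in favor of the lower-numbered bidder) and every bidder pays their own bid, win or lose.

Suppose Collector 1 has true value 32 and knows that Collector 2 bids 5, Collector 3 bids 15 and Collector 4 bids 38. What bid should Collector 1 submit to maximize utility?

5

Bid 5: loses but pays 5, utility -5.
Bid 15: loses but pays 15, utility -15.
Bid 32: loses but pays 32, utility -32.
Bid 38: wins, pays 38, utility 32 - 38 = -6.
The best choice is 5 with utility -5.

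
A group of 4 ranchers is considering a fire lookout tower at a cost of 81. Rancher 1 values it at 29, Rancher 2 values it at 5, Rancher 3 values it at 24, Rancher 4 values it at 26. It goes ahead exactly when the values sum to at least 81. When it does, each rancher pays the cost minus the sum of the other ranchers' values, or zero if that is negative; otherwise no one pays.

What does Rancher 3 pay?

Total value 84 ≥ cost 81, so the project is built.
The other ranchers' values sum to 60.
Cost minus that sum is 81 - 60 = 21.

21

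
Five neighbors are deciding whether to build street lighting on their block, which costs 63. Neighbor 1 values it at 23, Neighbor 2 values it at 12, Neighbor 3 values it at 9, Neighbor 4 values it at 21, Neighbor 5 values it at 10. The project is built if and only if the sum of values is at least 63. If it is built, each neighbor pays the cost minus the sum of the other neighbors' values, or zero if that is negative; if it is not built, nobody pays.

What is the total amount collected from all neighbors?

Total value 75 ≥ cost 63, so it is built.
Neighbor 1: others sum to 52; max(0, 63 - 52) = 11.
Neighbor 2: others sum to 63; max(0, 63 - 63) = 0.
Neighbor 3: others sum to 66; max(0, 63 - 66) = 0.
Neighbor 4: others sum to 54; max(0, 63 - 54) = 9.
Neighbor 5: others sum to 65; max(0, 63 - 65) = 0.
Total collected = 11 + 0 + 0 + 9 + 0 = 20.

20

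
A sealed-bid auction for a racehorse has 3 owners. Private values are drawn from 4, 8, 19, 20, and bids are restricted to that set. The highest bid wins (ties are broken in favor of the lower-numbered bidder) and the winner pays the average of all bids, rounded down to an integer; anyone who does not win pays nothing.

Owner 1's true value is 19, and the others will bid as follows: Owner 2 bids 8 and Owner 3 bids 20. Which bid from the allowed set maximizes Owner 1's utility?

Bid 4: loses, pays 0, utility 0.
Bid 8: loses, pays 0, utility 0.
Bid 19: loses, pays 0, utility 0.
Bid 20: wins, pays 16, utility 19 - 16 = 3.
The best choice is 20 with utility 3.

20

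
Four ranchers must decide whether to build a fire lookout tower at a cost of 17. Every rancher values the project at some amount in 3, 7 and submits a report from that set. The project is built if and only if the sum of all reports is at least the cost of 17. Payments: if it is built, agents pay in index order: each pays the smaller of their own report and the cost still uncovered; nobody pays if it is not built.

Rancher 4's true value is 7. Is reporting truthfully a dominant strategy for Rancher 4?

Check each profile of the others' reports and compare truth against every alternative report.
Others report (3, 3, 7): truth gives 3, best alternative gives 0.
Others report (3, 7, 3): truth gives 3, best alternative gives 0.
Others report (7, 3, 3): truth gives 3, best alternative gives 0.
Others report (3, 7, 7): truth gives 7, best alternative gives 7.
Others report (7, 3, 7): truth gives 7, best alternative gives 7.
Others report (7, 7, 3): truth gives 7, best alternative gives 7.
(Remaining 2 profiles checked similarly; truth is weakly best in each.)
In every case the truthful report is at least as good as any alternative, so it is a dominant strategy.

Yes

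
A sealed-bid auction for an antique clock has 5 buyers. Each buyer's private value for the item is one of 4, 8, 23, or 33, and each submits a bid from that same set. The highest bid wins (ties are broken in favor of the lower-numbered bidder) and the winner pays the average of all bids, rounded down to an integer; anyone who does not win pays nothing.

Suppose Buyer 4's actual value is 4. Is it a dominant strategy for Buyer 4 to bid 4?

Check each profile of the others' bids and compare truth against every alternative bid.
Others bid (4, 4, 4, 8): truth gives 0, best alternative gives -1.
Others bid (4, 4, 4, 4): truth gives 0, best alternative gives 0.
Others bid (4, 4, 4, 23): truth gives 0, best alternative gives 0.
Others bid (4, 4, 4, 33): truth gives 0, best alternative gives 0.
Others bid (4, 4, 8, 4): truth gives 0, best alternative gives 0.
Others bid (4, 4, 8, 8): truth gives 0, best alternative gives 0.
(Remaining 250 profiles checked similarly; truth is weakly best in each.)
In every case the truthful bid is at least as good as any alternative, so it is a dominant strategy.

Yes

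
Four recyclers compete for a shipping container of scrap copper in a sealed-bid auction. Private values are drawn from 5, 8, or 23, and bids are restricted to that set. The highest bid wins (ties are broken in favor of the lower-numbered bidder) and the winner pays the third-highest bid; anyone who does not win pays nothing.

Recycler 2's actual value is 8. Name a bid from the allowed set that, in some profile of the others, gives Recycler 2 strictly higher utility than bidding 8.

23

Suppose Recycler 1 bids 5, Recycler 3 bids 5 and Recycler 4 bids 23.
Bid 8: loses, pays 0, utility 0.
Bid 23: wins, pays 5, utility 8 - 5 = 3.
So bidding 23 beats truth here (3 > 0).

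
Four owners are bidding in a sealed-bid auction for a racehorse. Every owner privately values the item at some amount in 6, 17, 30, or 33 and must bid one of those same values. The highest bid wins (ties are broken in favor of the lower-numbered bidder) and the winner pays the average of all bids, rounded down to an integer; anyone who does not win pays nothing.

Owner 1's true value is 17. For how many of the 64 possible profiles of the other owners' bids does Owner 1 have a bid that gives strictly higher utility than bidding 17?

1

Others bid (6, 6, 6): truth gives 9; bid 6 gives 11 > 9. Violating.
Others bid (6, 6, 17): truth gives 6; no alternative beats it.
Others bid (6, 6, 30): truth gives 0; no alternative beats it.
(Checking all 64 profiles: 1 has a profitable deviation, 63 do not.)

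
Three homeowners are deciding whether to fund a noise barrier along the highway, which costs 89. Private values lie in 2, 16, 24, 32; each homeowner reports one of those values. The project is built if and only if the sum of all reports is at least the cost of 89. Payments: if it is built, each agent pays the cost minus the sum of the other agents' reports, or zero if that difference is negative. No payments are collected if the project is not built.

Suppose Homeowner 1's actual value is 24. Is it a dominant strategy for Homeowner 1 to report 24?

Check each profile of the others' reports and compare truth against every alternative report.
Others report (2, 2): truth gives 0, best alternative gives 0.
Others report (2, 16): truth gives 0, best alternative gives 0.
Others report (2, 24): truth gives 0, best alternative gives 0.
Others report (2, 32): truth gives 0, best alternative gives 0.
Others report (16, 2): truth gives 0, best alternative gives 0.
Others report (16, 16): truth gives 0, best alternative gives 0.
(Remaining 10 profiles checked similarly; truth is weakly best in each.)
In every case the truthful report is at least as good as any alternative, so it is a dominant strategy.

Yes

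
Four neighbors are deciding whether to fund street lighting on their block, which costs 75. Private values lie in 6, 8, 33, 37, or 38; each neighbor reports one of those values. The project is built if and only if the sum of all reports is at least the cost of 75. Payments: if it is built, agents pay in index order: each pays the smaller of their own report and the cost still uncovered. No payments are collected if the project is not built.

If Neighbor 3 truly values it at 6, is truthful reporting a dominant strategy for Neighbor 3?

Yes

Check each profile of the others' reports and compare truth against every alternative report.
Others report (6, 33, 33): truth gives 0, best alternative gives -2.
Others report (6, 33, 37): truth gives 0, best alternative gives -2.
Others report (6, 33, 38): truth gives 0, best alternative gives -2.
Others report (6, 37, 33): truth gives 0, best alternative gives -2.
Others report (6, 37, 37): truth gives 0, best alternative gives -2.
Others report (6, 37, 38): truth gives 0, best alternative gives -2.
(Remaining 119 profiles checked similarly; truth is weakly best in each.)
In every case the truthful report is at least as good as any alternative, so it is a dominant strategy.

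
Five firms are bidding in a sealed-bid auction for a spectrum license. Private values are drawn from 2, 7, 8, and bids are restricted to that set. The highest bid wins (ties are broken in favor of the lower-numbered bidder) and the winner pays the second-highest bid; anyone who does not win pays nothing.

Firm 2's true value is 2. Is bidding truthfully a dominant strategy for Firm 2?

Yes

Check each profile of the others' bids and compare truth against every alternative bid.
Others bid (2, 2, 2, 7): truth gives 0, best alternative gives -5.
Others bid (2, 2, 7, 2): truth gives 0, best alternative gives -5.
Others bid (2, 2, 7, 7): truth gives 0, best alternative gives -5.
Others bid (2, 7, 2, 2): truth gives 0, best alternative gives -5.
Others bid (2, 7, 2, 7): truth gives 0, best alternative gives -5.
Others bid (2, 7, 7, 2): truth gives 0, best alternative gives -5.
(Remaining 75 profiles checked similarly; truth is weakly best in each.)
In every case the truthful bid is at least as good as any alternative, so it is a dominant strategy.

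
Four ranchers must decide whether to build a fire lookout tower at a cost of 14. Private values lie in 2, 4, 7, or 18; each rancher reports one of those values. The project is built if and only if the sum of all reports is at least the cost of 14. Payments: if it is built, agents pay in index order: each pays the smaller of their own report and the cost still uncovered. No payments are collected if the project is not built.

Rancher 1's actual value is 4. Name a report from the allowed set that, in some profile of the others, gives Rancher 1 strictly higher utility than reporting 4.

Suppose Rancher 2 reports 2, Rancher 3 reports 2 and Rancher 4 reports 18.
Report 4: project built, pays 4, utility 4 - 4 = 0.
Report 2: project built, pays 2, utility 4 - 2 = 2.
So reporting 2 beats truth here (2 > 0).

2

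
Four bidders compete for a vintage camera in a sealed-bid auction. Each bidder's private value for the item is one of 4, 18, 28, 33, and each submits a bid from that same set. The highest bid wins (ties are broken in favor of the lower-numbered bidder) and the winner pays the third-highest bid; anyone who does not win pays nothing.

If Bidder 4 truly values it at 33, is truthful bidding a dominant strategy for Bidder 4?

Yes

Check each profile of the others' bids and compare truth against every alternative bid.
Others bid (4, 4, 28): truth gives 29, best alternative gives 0.
Others bid (4, 28, 4): truth gives 29, best alternative gives 0.
Others bid (28, 4, 4): truth gives 29, best alternative gives 0.
Others bid (4, 18, 28): truth gives 15, best alternative gives 0.
Others bid (4, 28, 18): truth gives 15, best alternative gives 0.
Others bid (18, 4, 28): truth gives 15, best alternative gives 0.
(Remaining 58 profiles checked similarly; truth is weakly best in each.)
In every case the truthful bid is at least as good as any alternative, so it is a dominant strategy.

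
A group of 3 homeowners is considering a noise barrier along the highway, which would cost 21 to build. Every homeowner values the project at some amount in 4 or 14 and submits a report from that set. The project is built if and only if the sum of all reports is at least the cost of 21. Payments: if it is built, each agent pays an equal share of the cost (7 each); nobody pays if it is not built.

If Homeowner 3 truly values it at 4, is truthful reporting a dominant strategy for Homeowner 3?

Yes

Check each profile of the others' reports and compare truth against every alternative report.
Others report (4, 4): truth gives 0, best alternative gives -3.
Others report (4, 14): truth gives -3, best alternative gives -3.
Others report (14, 4): truth gives -3, best alternative gives -3.
Others report (14, 14): truth gives -3, best alternative gives -3.
In every case the truthful report is at least as good as any alternative, so it is a dominant strategy.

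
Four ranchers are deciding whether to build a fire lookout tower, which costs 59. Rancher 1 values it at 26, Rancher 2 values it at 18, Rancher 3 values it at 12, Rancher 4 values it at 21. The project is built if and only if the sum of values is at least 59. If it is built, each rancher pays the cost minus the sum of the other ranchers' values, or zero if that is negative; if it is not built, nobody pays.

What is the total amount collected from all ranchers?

11

Total value 77 ≥ cost 59, so it is built.
Rancher 1: others sum to 51; max(0, 59 - 51) = 8.
Rancher 2: others sum to 59; max(0, 59 - 59) = 0.
Rancher 3: others sum to 65; max(0, 59 - 65) = 0.
Rancher 4: others sum to 56; max(0, 59 - 56) = 3.
Total collected = 8 + 0 + 0 + 3 = 11.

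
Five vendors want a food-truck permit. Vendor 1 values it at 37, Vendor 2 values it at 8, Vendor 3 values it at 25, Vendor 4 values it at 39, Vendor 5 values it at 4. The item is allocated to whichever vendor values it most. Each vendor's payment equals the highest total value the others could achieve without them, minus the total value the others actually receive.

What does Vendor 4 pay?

37

Vendor 4 has the highest value and receives the item.
Without Vendor 4, the item would go to the next-highest value, 37, so the others could achieve 37.
With Vendor 4 present and winning, the others receive nothing, so their total is 0.
Payment = 37 - 0 = 37.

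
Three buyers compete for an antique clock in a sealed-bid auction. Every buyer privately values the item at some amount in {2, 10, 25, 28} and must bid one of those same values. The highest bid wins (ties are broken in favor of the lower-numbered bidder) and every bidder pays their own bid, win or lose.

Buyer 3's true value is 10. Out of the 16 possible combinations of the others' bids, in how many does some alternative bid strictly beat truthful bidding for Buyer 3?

15

Others bid (2, 10): truth gives -10; bid 2 gives -2 > -10. Violating.
Others bid (2, 25): truth gives -10; bid 2 gives -2 > -10. Violating.
Others bid (2, 28): truth gives -10; bid 2 gives -2 > -10. Violating.
Others bid (10, 2): truth gives -10; bid 2 gives -2 > -10. Violating.
Others bid (2, 2): truth gives 0; no alternative beats it.
(Checking all 16 profiles: 15 have a profitable deviation, 1 does not.)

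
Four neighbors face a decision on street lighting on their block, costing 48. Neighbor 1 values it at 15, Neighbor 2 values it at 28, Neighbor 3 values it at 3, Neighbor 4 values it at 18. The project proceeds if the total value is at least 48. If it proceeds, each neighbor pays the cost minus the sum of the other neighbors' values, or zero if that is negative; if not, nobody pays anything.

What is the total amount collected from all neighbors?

14

Total value 64 ≥ cost 48, so it is built.
Neighbor 1: others sum to 49; max(0, 48 - 49) = 0.
Neighbor 2: others sum to 36; max(0, 48 - 36) = 12.
Neighbor 3: others sum to 61; max(0, 48 - 61) = 0.
Neighbor 4: others sum to 46; max(0, 48 - 46) = 2.
Total collected = 0 + 12 + 0 + 2 = 14.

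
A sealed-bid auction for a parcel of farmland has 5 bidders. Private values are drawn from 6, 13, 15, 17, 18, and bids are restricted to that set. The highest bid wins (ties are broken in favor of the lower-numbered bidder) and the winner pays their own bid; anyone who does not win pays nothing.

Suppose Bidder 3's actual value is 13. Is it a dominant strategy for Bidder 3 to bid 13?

Check each profile of the others' bids and compare truth against every alternative bid.
Others bid (6, 6, 6, 6): truth gives 0, best alternative gives 0.
Others bid (6, 6, 6, 13): truth gives 0, best alternative gives 0.
Others bid (6, 6, 6, 15): truth gives 0, best alternative gives 0.
Others bid (6, 6, 6, 17): truth gives 0, best alternative gives 0.
Others bid (6, 6, 6, 18): truth gives 0, best alternative gives 0.
Others bid (6, 6, 13, 6): truth gives 0, best alternative gives 0.
(Remaining 619 profiles checked similarly; truth is weakly best in each.)
In every case the truthful bid is at least as good as any alternative, so it is a dominant strategy.

Yes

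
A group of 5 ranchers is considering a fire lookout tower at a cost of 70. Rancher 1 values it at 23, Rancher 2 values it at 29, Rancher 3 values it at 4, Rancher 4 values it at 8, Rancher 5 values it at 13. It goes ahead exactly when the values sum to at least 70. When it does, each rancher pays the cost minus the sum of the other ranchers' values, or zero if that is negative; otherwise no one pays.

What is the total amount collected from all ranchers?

Total value 77 ≥ cost 70, so it is built.
Rancher 1: others sum to 54; max(0, 70 - 54) = 16.
Rancher 2: others sum to 48; max(0, 70 - 48) = 22.
Rancher 3: others sum to 73; max(0, 70 - 73) = 0.
Rancher 4: others sum to 69; max(0, 70 - 69) = 1.
Rancher 5: others sum to 64; max(0, 70 - 64) = 6.
Total collected = 16 + 22 + 0 + 1 + 6 = 45.

45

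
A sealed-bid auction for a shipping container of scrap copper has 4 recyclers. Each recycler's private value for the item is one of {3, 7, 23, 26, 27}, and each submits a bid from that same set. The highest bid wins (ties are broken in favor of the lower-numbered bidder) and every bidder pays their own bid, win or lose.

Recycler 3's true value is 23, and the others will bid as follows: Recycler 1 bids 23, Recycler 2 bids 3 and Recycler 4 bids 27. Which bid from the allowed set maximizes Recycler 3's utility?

3

Bid 3: loses but pays 3, utility -3.
Bid 7: loses but pays 7, utility -7.
Bid 23: loses but pays 23, utility -23.
Bid 26: loses but pays 26, utility -26.
Bid 27: wins, pays 27, utility 23 - 27 = -4.
The best choice is 3 with utility -3.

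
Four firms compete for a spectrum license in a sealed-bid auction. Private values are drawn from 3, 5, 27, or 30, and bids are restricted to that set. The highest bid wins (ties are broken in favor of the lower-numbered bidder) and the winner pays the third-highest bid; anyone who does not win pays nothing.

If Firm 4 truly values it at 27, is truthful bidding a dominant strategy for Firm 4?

No

Consider the case where Firm 1 bids 3, Firm 2 bids 3 and Firm 3 bids 27.
Truthful bid 27: loses, pays 0, utility 0.
Bid 30 instead: wins, pays 3, utility 27 - 3 = 24.
Since 24 > 0, bidding 30 is strictly better here, so truthful bidding is not dominant.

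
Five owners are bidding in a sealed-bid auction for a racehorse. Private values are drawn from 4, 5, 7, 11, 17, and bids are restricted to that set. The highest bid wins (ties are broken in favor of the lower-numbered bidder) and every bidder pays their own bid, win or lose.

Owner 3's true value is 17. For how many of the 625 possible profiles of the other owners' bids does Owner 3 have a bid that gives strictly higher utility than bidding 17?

Others bid (4, 4, 4, 4): truth gives 0; bid 5 gives 12 > 0. Violating.
Others bid (4, 4, 4, 5): truth gives 0; bid 5 gives 12 > 0. Violating.
Others bid (4, 4, 4, 7): truth gives 0; bid 7 gives 10 > 0. Violating.
Others bid (4, 4, 4, 11): truth gives 0; bid 11 gives 6 > 0. Violating.
Others bid (4, 4, 4, 17): truth gives 0; no alternative beats it.
Others bid (4, 4, 5, 17): truth gives 0; no alternative beats it.
(Checking all 625 profiles: 369 have a profitable deviation, 256 do not.)

369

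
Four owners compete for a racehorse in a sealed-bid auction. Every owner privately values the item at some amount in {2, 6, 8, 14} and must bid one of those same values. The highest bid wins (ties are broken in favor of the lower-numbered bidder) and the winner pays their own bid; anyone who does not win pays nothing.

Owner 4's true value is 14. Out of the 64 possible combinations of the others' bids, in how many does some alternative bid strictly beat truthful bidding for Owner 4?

8

Others bid (2, 2, 2): truth gives 0; bid 6 gives 8 > 0. Violating.
Others bid (2, 2, 6): truth gives 0; bid 8 gives 6 > 0. Violating.
Others bid (2, 6, 2): truth gives 0; bid 8 gives 6 > 0. Violating.
Others bid (2, 6, 6): truth gives 0; bid 8 gives 6 > 0. Violating.
Others bid (2, 2, 8): truth gives 0; no alternative beats it.
Others bid (2, 2, 14): truth gives 0; no alternative beats it.
(Checking all 64 profiles: 8 have a profitable deviation, 56 do not.)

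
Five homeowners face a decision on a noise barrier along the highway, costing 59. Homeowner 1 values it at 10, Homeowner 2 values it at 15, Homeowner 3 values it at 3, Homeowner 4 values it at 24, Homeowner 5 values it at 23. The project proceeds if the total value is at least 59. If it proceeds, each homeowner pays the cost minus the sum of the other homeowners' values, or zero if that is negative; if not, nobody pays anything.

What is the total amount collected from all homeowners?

Total value 75 ≥ cost 59, so it is built.
Homeowner 1: others sum to 65; max(0, 59 - 65) = 0.
Homeowner 2: others sum to 60; max(0, 59 - 60) = 0.
Homeowner 3: others sum to 72; max(0, 59 - 72) = 0.
Homeowner 4: others sum to 51; max(0, 59 - 51) = 8.
Homeowner 5: others sum to 52; max(0, 59 - 52) = 7.
Total collected = 0 + 0 + 0 + 8 + 7 = 15.

15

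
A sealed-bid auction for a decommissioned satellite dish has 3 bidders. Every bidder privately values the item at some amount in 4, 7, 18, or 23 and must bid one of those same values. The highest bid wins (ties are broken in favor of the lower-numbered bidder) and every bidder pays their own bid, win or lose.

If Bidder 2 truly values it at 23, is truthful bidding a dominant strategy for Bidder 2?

No

Consider the case where Bidder 1 bids 4 and Bidder 3 bids 4.
Truthful bid 23: wins, pays 23, utility 23 - 23 = 0.
Bid 7 instead: wins, pays 7, utility 23 - 7 = 16.
Since 16 > 0, bidding 7 is strictly better here, so truthful bidding is not dominant.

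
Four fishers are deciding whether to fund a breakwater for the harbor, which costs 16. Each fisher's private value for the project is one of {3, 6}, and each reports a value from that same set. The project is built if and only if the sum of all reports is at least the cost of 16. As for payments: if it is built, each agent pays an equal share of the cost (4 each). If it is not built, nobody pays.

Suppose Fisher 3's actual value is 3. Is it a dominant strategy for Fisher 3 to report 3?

Check each profile of the others' reports and compare truth against every alternative report.
Others report (3, 3, 6): truth gives 0, best alternative gives -1.
Others report (3, 6, 3): truth gives 0, best alternative gives -1.
Others report (6, 3, 3): truth gives 0, best alternative gives -1.
Others report (3, 6, 6): truth gives -1, best alternative gives -1.
Others report (6, 3, 6): truth gives -1, best alternative gives -1.
Others report (6, 6, 3): truth gives -1, best alternative gives -1.
(Remaining 2 profiles checked similarly; truth is weakly best in each.)
In every case the truthful report is at least as good as any alternative, so it is a dominant strategy.

Yes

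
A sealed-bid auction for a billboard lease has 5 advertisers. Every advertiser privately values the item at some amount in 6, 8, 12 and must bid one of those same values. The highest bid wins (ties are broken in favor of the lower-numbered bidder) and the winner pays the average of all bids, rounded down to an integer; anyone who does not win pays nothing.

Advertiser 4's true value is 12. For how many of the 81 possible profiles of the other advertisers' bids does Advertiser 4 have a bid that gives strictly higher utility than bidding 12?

2

Others bid (6, 6, 6, 6): truth gives 5; bid 8 gives 6 > 5. Violating.
Others bid (6, 6, 6, 8): truth gives 5; bid 8 gives 6 > 5. Violating.
Others bid (6, 6, 6, 12): truth gives 4; no alternative beats it.
Others bid (6, 6, 8, 6): truth gives 5; no alternative beats it.
(Checking all 81 profiles: 2 have a profitable deviation, 79 do not.)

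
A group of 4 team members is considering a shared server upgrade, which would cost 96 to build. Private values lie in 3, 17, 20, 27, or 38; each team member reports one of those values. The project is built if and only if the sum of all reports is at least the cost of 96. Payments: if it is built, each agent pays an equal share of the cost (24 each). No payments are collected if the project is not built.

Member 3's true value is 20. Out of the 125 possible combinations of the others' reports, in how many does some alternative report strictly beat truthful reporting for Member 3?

22

Others report (3, 38, 38): truth gives -4; report 3 gives 0 > -4. Violating.
Others report (17, 27, 38): truth gives -4; report 3 gives 0 > -4. Violating.
Others report (17, 38, 27): truth gives -4; report 3 gives 0 > -4. Violating.
Others report (20, 20, 38): truth gives -4; report 3 gives 0 > -4. Violating.
Others report (3, 3, 3): truth gives 0; no alternative beats it.
Others report (3, 3, 17): truth gives 0; no alternative beats it.
(Checking all 125 profiles: 22 have a profitable deviation, 103 do not.)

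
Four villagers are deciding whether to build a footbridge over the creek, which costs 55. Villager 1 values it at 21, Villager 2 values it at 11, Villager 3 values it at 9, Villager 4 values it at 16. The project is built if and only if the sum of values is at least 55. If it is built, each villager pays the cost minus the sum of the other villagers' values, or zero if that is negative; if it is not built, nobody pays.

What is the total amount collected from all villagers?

49

Total value 57 ≥ cost 55, so it is built.
Villager 1: others sum to 36; max(0, 55 - 36) = 19.
Villager 2: others sum to 46; max(0, 55 - 46) = 9.
Villager 3: others sum to 48; max(0, 55 - 48) = 7.
Villager 4: others sum to 41; max(0, 55 - 41) = 14.
Total collected = 19 + 9 + 7 + 14 = 49.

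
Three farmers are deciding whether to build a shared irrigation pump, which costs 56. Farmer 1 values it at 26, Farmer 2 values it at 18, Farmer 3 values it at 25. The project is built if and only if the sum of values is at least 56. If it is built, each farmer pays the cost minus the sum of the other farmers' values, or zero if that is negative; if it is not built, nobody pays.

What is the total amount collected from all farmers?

Total value 69 ≥ cost 56, so it is built.
Farmer 1: others sum to 43; max(0, 56 - 43) = 13.
Farmer 2: others sum to 51; max(0, 56 - 51) = 5.
Farmer 3: others sum to 44; max(0, 56 - 44) = 12.
Total collected = 13 + 5 + 12 = 30.

30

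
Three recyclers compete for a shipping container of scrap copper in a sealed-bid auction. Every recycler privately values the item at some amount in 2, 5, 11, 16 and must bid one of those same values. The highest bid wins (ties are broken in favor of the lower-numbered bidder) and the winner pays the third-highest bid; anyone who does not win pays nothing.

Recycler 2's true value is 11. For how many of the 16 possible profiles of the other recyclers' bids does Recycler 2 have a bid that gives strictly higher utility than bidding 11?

4

Others bid (2, 16): truth gives 0; bid 16 gives 9 > 0. Violating.
Others bid (5, 16): truth gives 0; bid 16 gives 6 > 0. Violating.
Others bid (11, 2): truth gives 0; bid 16 gives 9 > 0. Violating.
Others bid (11, 5): truth gives 0; bid 16 gives 6 > 0. Violating.
Others bid (2, 2): truth gives 9; no alternative beats it.
Others bid (2, 5): truth gives 9; no alternative beats it.
(Checking all 16 profiles: 4 have a profitable deviation, 12 do not.)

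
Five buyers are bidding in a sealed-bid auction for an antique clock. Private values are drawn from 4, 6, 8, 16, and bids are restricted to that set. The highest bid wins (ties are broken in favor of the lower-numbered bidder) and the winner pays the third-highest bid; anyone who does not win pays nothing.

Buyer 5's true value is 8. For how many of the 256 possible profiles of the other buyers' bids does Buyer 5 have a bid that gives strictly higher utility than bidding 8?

32

Others bid (4, 4, 4, 8): truth gives 0; bid 16 gives 4 > 0. Violating.
Others bid (4, 4, 6, 8): truth gives 0; bid 16 gives 2 > 0. Violating.
Others bid (4, 4, 8, 4): truth gives 0; bid 16 gives 4 > 0. Violating.
Others bid (4, 4, 8, 6): truth gives 0; bid 16 gives 2 > 0. Violating.
Others bid (4, 4, 4, 4): truth gives 4; no alternative beats it.
Others bid (4, 4, 4, 6): truth gives 4; no alternative beats it.
(Checking all 256 profiles: 32 have a profitable deviation, 224 do not.)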